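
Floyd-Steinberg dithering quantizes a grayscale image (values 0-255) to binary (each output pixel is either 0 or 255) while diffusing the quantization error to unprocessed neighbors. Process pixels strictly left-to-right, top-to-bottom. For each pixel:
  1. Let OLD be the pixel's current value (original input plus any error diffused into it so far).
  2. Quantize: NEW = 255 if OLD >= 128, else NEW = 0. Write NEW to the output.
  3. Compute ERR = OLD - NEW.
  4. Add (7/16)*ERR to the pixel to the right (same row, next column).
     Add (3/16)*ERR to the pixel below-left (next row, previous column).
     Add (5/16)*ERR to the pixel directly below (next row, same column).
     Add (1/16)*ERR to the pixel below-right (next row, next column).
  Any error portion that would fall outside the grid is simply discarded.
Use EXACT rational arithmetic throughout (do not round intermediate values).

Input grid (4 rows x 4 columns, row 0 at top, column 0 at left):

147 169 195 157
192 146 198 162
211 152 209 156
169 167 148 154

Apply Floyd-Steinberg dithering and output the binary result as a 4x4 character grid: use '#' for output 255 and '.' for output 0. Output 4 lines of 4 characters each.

(0,0): OLD=147 → NEW=255, ERR=-108
(0,1): OLD=487/4 → NEW=0, ERR=487/4
(0,2): OLD=15889/64 → NEW=255, ERR=-431/64
(0,3): OLD=157751/1024 → NEW=255, ERR=-103369/1024
(1,0): OLD=11589/64 → NEW=255, ERR=-4731/64
(1,1): OLD=73571/512 → NEW=255, ERR=-56989/512
(1,2): OLD=2226271/16384 → NEW=255, ERR=-1951649/16384
(1,3): OLD=20425929/262144 → NEW=0, ERR=20425929/262144
(2,0): OLD=1368305/8192 → NEW=255, ERR=-720655/8192
(2,1): OLD=13572395/262144 → NEW=0, ERR=13572395/262144
(2,2): OLD=105947975/524288 → NEW=255, ERR=-27745465/524288
(2,3): OLD=1256211115/8388608 → NEW=255, ERR=-882883925/8388608
(3,0): OLD=634249761/4194304 → NEW=255, ERR=-435297759/4194304
(3,1): OLD=8211021055/67108864 → NEW=0, ERR=8211021055/67108864
(3,2): OLD=180919158657/1073741824 → NEW=255, ERR=-92885006463/1073741824
(3,3): OLD=1373636384775/17179869184 → NEW=0, ERR=1373636384775/17179869184
Row 0: #.##
Row 1: ###.
Row 2: #.##
Row 3: #.#.

Answer: #.##
###.
#.##
#.#.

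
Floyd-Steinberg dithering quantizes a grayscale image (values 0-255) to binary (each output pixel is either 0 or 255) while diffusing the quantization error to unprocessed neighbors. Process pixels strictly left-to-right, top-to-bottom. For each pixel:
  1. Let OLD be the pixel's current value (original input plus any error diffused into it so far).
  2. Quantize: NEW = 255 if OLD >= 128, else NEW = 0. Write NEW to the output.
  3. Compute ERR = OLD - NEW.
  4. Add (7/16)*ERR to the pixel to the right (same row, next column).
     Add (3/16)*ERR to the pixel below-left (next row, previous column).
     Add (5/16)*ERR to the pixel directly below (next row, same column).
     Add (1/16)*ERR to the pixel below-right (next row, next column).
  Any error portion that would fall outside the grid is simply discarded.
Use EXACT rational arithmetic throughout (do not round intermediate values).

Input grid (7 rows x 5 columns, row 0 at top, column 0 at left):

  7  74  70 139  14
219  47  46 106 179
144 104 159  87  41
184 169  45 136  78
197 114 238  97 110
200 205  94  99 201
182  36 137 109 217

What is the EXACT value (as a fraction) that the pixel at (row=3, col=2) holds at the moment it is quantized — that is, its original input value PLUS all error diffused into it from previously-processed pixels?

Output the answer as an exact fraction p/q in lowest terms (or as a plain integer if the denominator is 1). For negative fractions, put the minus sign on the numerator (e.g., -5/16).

(0,0): OLD=7 → NEW=0, ERR=7
(0,1): OLD=1233/16 → NEW=0, ERR=1233/16
(0,2): OLD=26551/256 → NEW=0, ERR=26551/256
(0,3): OLD=755201/4096 → NEW=255, ERR=-289279/4096
(0,4): OLD=-1107449/65536 → NEW=0, ERR=-1107449/65536
(1,0): OLD=60323/256 → NEW=255, ERR=-4957/256
(1,1): OLD=168949/2048 → NEW=0, ERR=168949/2048
(1,2): OLD=6951833/65536 → NEW=0, ERR=6951833/65536
(1,3): OLD=35036069/262144 → NEW=255, ERR=-31810651/262144
(1,4): OLD=487443023/4194304 → NEW=0, ERR=487443023/4194304
(2,0): OLD=5027159/32768 → NEW=255, ERR=-3328681/32768
(2,1): OLD=109068717/1048576 → NEW=0, ERR=109068717/1048576
(2,2): OLD=3691979079/16777216 → NEW=255, ERR=-586211001/16777216
(2,3): OLD=16699984869/268435456 → NEW=0, ERR=16699984869/268435456
(2,4): OLD=416401213955/4294967296 → NEW=0, ERR=416401213955/4294967296
(3,0): OLD=2881624935/16777216 → NEW=255, ERR=-1396565145/16777216
(3,1): OLD=20426107867/134217728 → NEW=255, ERR=-13799412773/134217728
(3,2): OLD=31206415577/4294967296 → NEW=0, ERR=31206415577/4294967296
Target (3,2): original=45, with diffused error = 31206415577/4294967296

Answer: 31206415577/4294967296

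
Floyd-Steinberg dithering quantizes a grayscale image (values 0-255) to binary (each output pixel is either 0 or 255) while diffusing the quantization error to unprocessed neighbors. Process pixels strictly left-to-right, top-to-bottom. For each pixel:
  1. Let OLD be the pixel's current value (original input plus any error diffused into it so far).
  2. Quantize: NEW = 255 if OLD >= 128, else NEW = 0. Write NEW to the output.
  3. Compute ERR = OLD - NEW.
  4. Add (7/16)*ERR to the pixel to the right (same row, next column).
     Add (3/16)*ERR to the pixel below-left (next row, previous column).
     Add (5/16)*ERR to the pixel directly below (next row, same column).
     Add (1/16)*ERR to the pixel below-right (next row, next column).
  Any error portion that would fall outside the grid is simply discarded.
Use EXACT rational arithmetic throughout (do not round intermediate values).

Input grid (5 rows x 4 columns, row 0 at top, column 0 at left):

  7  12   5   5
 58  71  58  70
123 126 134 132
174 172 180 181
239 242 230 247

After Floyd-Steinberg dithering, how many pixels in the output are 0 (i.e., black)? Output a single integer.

(0,0): OLD=7 → NEW=0, ERR=7
(0,1): OLD=241/16 → NEW=0, ERR=241/16
(0,2): OLD=2967/256 → NEW=0, ERR=2967/256
(0,3): OLD=41249/4096 → NEW=0, ERR=41249/4096
(1,0): OLD=16131/256 → NEW=0, ERR=16131/256
(1,1): OLD=216853/2048 → NEW=0, ERR=216853/2048
(1,2): OLD=7259833/65536 → NEW=0, ERR=7259833/65536
(1,3): OLD=128278623/1048576 → NEW=0, ERR=128278623/1048576
(2,0): OLD=5326263/32768 → NEW=255, ERR=-3029577/32768
(2,1): OLD=150312013/1048576 → NEW=255, ERR=-117074867/1048576
(2,2): OLD=313159265/2097152 → NEW=255, ERR=-221614495/2097152
(2,3): OLD=4392984445/33554432 → NEW=255, ERR=-4163395715/33554432
(3,0): OLD=2083278663/16777216 → NEW=0, ERR=2083278663/16777216
(3,1): OLD=44517968409/268435456 → NEW=255, ERR=-23933072871/268435456
(3,2): OLD=333836663271/4294967296 → NEW=0, ERR=333836663271/4294967296
(3,3): OLD=11656642188753/68719476736 → NEW=255, ERR=-5866824378927/68719476736
(4,0): OLD=1121360258171/4294967296 → NEW=255, ERR=26143597691/4294967296
(4,1): OLD=8216651025905/34359738368 → NEW=255, ERR=-545082257935/34359738368
(4,2): OLD=248236116047313/1099511627776 → NEW=255, ERR=-32139349035567/1099511627776
(4,3): OLD=3736410745204999/17592186044416 → NEW=255, ERR=-749596696121081/17592186044416
Output grid:
  Row 0: ....  (4 black, running=4)
  Row 1: ....  (4 black, running=8)
  Row 2: ####  (0 black, running=8)
  Row 3: .#.#  (2 black, running=10)
  Row 4: ####  (0 black, running=10)

Answer: 10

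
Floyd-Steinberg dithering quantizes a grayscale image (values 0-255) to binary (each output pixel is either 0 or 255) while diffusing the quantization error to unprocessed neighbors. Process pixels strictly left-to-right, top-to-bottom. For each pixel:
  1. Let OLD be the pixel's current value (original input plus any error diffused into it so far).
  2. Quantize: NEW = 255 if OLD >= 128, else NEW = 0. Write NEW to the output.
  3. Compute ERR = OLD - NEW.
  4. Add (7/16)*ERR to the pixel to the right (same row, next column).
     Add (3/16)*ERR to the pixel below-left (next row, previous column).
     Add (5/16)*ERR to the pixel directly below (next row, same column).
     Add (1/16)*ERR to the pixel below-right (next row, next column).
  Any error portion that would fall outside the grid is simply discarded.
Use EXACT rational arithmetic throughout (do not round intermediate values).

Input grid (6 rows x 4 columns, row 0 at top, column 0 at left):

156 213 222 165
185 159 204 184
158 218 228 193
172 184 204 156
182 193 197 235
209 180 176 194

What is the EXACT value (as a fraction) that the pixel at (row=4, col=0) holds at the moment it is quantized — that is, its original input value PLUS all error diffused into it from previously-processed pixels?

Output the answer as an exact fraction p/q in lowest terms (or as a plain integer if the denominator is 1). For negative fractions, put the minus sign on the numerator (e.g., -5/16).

(0,0): OLD=156 → NEW=255, ERR=-99
(0,1): OLD=2715/16 → NEW=255, ERR=-1365/16
(0,2): OLD=47277/256 → NEW=255, ERR=-18003/256
(0,3): OLD=549819/4096 → NEW=255, ERR=-494661/4096
(1,0): OLD=35345/256 → NEW=255, ERR=-29935/256
(1,1): OLD=126583/2048 → NEW=0, ERR=126583/2048
(1,2): OLD=11867843/65536 → NEW=255, ERR=-4843837/65536
(1,3): OLD=114849477/1048576 → NEW=0, ERR=114849477/1048576
(2,0): OLD=4359693/32768 → NEW=255, ERR=-3996147/32768
(2,1): OLD=170701919/1048576 → NEW=255, ERR=-96684961/1048576
(2,2): OLD=396282811/2097152 → NEW=255, ERR=-138490949/2097152
(2,3): OLD=6500060719/33554432 → NEW=255, ERR=-2056319441/33554432
(3,0): OLD=1956242749/16777216 → NEW=0, ERR=1956242749/16777216
(3,1): OLD=49981216227/268435456 → NEW=255, ERR=-18469825053/268435456
(3,2): OLD=584147329053/4294967296 → NEW=255, ERR=-511069331427/4294967296
(3,3): OLD=5543079145035/68719476736 → NEW=0, ERR=5543079145035/68719476736
(4,0): OLD=882773992633/4294967296 → NEW=255, ERR=-212442667847/4294967296
Target (4,0): original=182, with diffused error = 882773992633/4294967296

Answer: 882773992633/4294967296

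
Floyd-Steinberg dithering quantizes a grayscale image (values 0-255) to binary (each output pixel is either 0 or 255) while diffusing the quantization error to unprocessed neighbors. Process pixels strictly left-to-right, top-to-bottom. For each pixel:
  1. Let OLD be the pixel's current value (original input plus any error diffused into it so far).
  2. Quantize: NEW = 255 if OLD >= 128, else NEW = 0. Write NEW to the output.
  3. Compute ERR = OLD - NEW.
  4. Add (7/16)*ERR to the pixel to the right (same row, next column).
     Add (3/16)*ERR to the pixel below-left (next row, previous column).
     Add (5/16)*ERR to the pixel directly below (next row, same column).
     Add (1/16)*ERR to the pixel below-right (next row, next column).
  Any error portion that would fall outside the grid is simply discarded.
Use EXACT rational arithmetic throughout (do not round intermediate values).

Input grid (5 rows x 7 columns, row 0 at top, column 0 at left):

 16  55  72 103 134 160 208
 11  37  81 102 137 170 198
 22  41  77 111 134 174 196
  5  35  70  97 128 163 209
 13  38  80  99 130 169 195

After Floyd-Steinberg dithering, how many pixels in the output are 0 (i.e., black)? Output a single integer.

(0,0): OLD=16 → NEW=0, ERR=16
(0,1): OLD=62 → NEW=0, ERR=62
(0,2): OLD=793/8 → NEW=0, ERR=793/8
(0,3): OLD=18735/128 → NEW=255, ERR=-13905/128
(0,4): OLD=177097/2048 → NEW=0, ERR=177097/2048
(0,5): OLD=6482559/32768 → NEW=255, ERR=-1873281/32768
(0,6): OLD=95938937/524288 → NEW=255, ERR=-37754503/524288
(1,0): OLD=221/8 → NEW=0, ERR=221/8
(1,1): OLD=5635/64 → NEW=0, ERR=5635/64
(1,2): OLD=274439/2048 → NEW=255, ERR=-247801/2048
(1,3): OLD=307407/8192 → NEW=0, ERR=307407/8192
(1,4): OLD=85423089/524288 → NEW=255, ERR=-48270351/524288
(1,5): OLD=435190873/4194304 → NEW=0, ERR=435190873/4194304
(1,6): OLD=14583931095/67108864 → NEW=255, ERR=-2528829225/67108864
(2,0): OLD=48273/1024 → NEW=0, ERR=48273/1024
(2,1): OLD=2234083/32768 → NEW=0, ERR=2234083/32768
(2,2): OLD=42758681/524288 → NEW=0, ERR=42758681/524288
(2,3): OLD=560284193/4194304 → NEW=255, ERR=-509263327/4194304
(2,4): OLD=2479947725/33554432 → NEW=0, ERR=2479947725/33554432
(2,5): OLD=242600522763/1073741824 → NEW=255, ERR=-31203642357/1073741824
(2,6): OLD=3057931389053/17179869184 → NEW=255, ERR=-1322935252867/17179869184
(3,0): OLD=17047369/524288 → NEW=0, ERR=17047369/524288
(3,1): OLD=372325661/4194304 → NEW=0, ERR=372325661/4194304
(3,2): OLD=3886209995/33554432 → NEW=0, ERR=3886209995/33554432
(3,3): OLD=17271453527/134217728 → NEW=255, ERR=-16954067113/134217728
(3,4): OLD=1422404794441/17179869184 → NEW=0, ERR=1422404794441/17179869184
(3,5): OLD=24783284240499/137438953472 → NEW=255, ERR=-10263648894861/137438953472
(3,6): OLD=330838841809965/2199023255552 → NEW=255, ERR=-229912088355795/2199023255552
(4,0): OLD=2671286975/67108864 → NEW=0, ERR=2671286975/67108864
(4,1): OLD=114786574219/1073741824 → NEW=0, ERR=114786574219/1073741824
(4,2): OLD=2488106911957/17179869184 → NEW=255, ERR=-1892759729963/17179869184
(4,3): OLD=4684972813079/137438953472 → NEW=0, ERR=4684972813079/137438953472
(4,4): OLD=163706056641329/1099511627776 → NEW=255, ERR=-116669408441551/1099511627776
(4,5): OLD=2984026801863077/35184372088832 → NEW=0, ERR=2984026801863077/35184372088832
(4,6): OLD=109642967344649363/562949953421312 → NEW=255, ERR=-33909270777785197/562949953421312
Output grid:
  Row 0: ...#.##  (4 black, running=4)
  Row 1: ..#.#.#  (4 black, running=8)
  Row 2: ...#.##  (4 black, running=12)
  Row 3: ...#.##  (4 black, running=16)
  Row 4: ..#.#.#  (4 black, running=20)

Answer: 20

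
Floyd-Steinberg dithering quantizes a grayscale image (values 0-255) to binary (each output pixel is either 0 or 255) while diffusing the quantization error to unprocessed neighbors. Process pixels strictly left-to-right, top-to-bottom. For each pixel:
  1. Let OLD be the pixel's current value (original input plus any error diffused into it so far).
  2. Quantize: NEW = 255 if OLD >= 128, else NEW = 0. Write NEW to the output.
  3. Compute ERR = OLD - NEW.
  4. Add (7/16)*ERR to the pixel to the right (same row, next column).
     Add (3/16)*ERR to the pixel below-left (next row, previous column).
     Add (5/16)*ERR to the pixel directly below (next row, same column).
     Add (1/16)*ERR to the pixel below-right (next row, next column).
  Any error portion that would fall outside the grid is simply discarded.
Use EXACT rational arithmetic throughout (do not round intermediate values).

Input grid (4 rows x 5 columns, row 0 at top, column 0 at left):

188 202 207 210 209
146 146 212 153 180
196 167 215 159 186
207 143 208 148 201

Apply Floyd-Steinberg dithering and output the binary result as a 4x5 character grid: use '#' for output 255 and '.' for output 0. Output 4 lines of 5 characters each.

(0,0): OLD=188 → NEW=255, ERR=-67
(0,1): OLD=2763/16 → NEW=255, ERR=-1317/16
(0,2): OLD=43773/256 → NEW=255, ERR=-21507/256
(0,3): OLD=709611/4096 → NEW=255, ERR=-334869/4096
(0,4): OLD=11352941/65536 → NEW=255, ERR=-5358739/65536
(1,0): OLD=28065/256 → NEW=0, ERR=28065/256
(1,1): OLD=303719/2048 → NEW=255, ERR=-218521/2048
(1,2): OLD=7772019/65536 → NEW=0, ERR=7772019/65536
(1,3): OLD=41616183/262144 → NEW=255, ERR=-25230537/262144
(1,4): OLD=449754565/4194304 → NEW=0, ERR=449754565/4194304
(2,0): OLD=6889565/32768 → NEW=255, ERR=-1466275/32768
(2,1): OLD=150121679/1048576 → NEW=255, ERR=-117265201/1048576
(2,2): OLD=2993357357/16777216 → NEW=255, ERR=-1284832723/16777216
(2,3): OLD=33000328247/268435456 → NEW=0, ERR=33000328247/268435456
(2,4): OLD=1147951605697/4294967296 → NEW=255, ERR=52734945217/4294967296
(3,0): OLD=2886484109/16777216 → NEW=255, ERR=-1391705971/16777216
(3,1): OLD=7328940681/134217728 → NEW=0, ERR=7328940681/134217728
(3,2): OLD=962152842547/4294967296 → NEW=255, ERR=-133063817933/4294967296
(3,3): OLD=1463543718715/8589934592 → NEW=255, ERR=-726889602245/8589934592
(3,4): OLD=24120362388231/137438953472 → NEW=255, ERR=-10926570747129/137438953472
Row 0: #####
Row 1: .#.#.
Row 2: ###.#
Row 3: #.###

Answer: #####
.#.#.
###.#
#.###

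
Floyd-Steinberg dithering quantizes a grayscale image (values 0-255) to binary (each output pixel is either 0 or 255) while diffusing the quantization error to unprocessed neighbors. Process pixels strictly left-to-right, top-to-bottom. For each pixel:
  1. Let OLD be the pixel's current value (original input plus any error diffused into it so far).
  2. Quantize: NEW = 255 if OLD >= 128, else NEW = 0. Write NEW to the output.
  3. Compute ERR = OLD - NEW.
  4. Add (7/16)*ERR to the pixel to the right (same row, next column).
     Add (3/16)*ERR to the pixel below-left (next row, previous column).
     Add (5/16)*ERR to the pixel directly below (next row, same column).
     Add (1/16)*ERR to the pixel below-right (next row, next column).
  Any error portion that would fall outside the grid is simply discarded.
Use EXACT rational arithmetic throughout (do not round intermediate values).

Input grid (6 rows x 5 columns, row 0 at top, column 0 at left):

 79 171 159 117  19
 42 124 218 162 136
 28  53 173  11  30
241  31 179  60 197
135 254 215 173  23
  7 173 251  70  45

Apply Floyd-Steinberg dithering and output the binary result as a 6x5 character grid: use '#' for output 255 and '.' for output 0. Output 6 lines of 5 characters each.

Answer: .##..
..##.
..#..
#.#.#
####.
.##..

Derivation:
(0,0): OLD=79 → NEW=0, ERR=79
(0,1): OLD=3289/16 → NEW=255, ERR=-791/16
(0,2): OLD=35167/256 → NEW=255, ERR=-30113/256
(0,3): OLD=268441/4096 → NEW=0, ERR=268441/4096
(0,4): OLD=3124271/65536 → NEW=0, ERR=3124271/65536
(1,0): OLD=14699/256 → NEW=0, ERR=14699/256
(1,1): OLD=238701/2048 → NEW=0, ERR=238701/2048
(1,2): OLD=15822449/65536 → NEW=255, ERR=-889231/65536
(1,3): OLD=46695965/262144 → NEW=255, ERR=-20150755/262144
(1,4): OLD=509035703/4194304 → NEW=0, ERR=509035703/4194304
(2,0): OLD=2221567/32768 → NEW=0, ERR=2221567/32768
(2,1): OLD=125963877/1048576 → NEW=0, ERR=125963877/1048576
(2,2): OLD=3593472879/16777216 → NEW=255, ERR=-684717201/16777216
(2,3): OLD=-2407686691/268435456 → NEW=0, ERR=-2407686691/268435456
(2,4): OLD=254252263883/4294967296 → NEW=0, ERR=254252263883/4294967296
(3,0): OLD=4776651407/16777216 → NEW=255, ERR=498461327/16777216
(3,1): OLD=10485564643/134217728 → NEW=0, ERR=10485564643/134217728
(3,2): OLD=885843367345/4294967296 → NEW=255, ERR=-209373293135/4294967296
(3,3): OLD=381551225641/8589934592 → NEW=0, ERR=381551225641/8589934592
(3,4): OLD=32211809078189/137438953472 → NEW=255, ERR=-2835124057171/137438953472
(4,0): OLD=341305439489/2147483648 → NEW=255, ERR=-206302890751/2147483648
(4,1): OLD=15743683183617/68719476736 → NEW=255, ERR=-1779783384063/68719476736
(4,2): OLD=221712491345199/1099511627776 → NEW=255, ERR=-58662973737681/1099511627776
(4,3): OLD=2755357613515777/17592186044416 → NEW=255, ERR=-1730649827810303/17592186044416
(4,4): OLD=-6673686816803705/281474976710656 → NEW=0, ERR=-6673686816803705/281474976710656
(5,0): OLD=-30651231277917/1099511627776 → NEW=0, ERR=-30651231277917/1099511627776
(5,1): OLD=1202445447367977/8796093022208 → NEW=255, ERR=-1040558273295063/8796093022208
(5,2): OLD=45741791399478257/281474976710656 → NEW=255, ERR=-26034327661739023/281474976710656
(5,3): OLD=-10119771917080033/1125899906842624 → NEW=0, ERR=-10119771917080033/1125899906842624
(5,4): OLD=495574204191195557/18014398509481984 → NEW=0, ERR=495574204191195557/18014398509481984
Row 0: .##..
Row 1: ..##.
Row 2: ..#..
Row 3: #.#.#
Row 4: ####.
Row 5: .##..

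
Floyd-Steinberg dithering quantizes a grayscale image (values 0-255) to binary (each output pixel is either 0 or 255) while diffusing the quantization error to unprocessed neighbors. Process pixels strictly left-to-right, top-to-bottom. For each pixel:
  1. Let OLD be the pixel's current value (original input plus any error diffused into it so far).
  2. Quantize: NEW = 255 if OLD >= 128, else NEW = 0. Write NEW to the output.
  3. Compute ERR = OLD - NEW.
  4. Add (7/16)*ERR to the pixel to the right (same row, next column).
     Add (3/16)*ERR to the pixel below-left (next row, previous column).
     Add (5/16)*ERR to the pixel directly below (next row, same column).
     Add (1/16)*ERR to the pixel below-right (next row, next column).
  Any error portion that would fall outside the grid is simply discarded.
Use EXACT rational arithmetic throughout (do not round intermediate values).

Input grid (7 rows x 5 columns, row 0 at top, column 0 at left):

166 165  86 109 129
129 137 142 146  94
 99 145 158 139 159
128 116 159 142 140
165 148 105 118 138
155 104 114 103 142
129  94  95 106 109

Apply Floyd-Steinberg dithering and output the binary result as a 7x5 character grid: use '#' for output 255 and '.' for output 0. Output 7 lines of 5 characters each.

(0,0): OLD=166 → NEW=255, ERR=-89
(0,1): OLD=2017/16 → NEW=0, ERR=2017/16
(0,2): OLD=36135/256 → NEW=255, ERR=-29145/256
(0,3): OLD=242449/4096 → NEW=0, ERR=242449/4096
(0,4): OLD=10151287/65536 → NEW=255, ERR=-6560393/65536
(1,0): OLD=31955/256 → NEW=0, ERR=31955/256
(1,1): OLD=417989/2048 → NEW=255, ERR=-104251/2048
(1,2): OLD=6758697/65536 → NEW=0, ERR=6758697/65536
(1,3): OLD=48164149/262144 → NEW=255, ERR=-18682571/262144
(1,4): OLD=147795455/4194304 → NEW=0, ERR=147795455/4194304
(2,0): OLD=4209479/32768 → NEW=255, ERR=-4146361/32768
(2,1): OLD=105770877/1048576 → NEW=0, ERR=105770877/1048576
(2,2): OLD=3654324663/16777216 → NEW=255, ERR=-623865417/16777216
(2,3): OLD=30470819637/268435456 → NEW=0, ERR=30470819637/268435456
(2,4): OLD=924359130419/4294967296 → NEW=255, ERR=-170857530061/4294967296
(3,0): OLD=1801378519/16777216 → NEW=0, ERR=1801378519/16777216
(3,1): OLD=24107649803/134217728 → NEW=255, ERR=-10117870837/134217728
(3,2): OLD=609830178409/4294967296 → NEW=255, ERR=-485386482071/4294967296
(3,3): OLD=1015730469505/8589934592 → NEW=0, ERR=1015730469505/8589934592
(3,4): OLD=25618057700389/137438953472 → NEW=255, ERR=-9428875434971/137438953472
(4,0): OLD=396036330169/2147483648 → NEW=255, ERR=-151572000071/2147483648
(4,1): OLD=5434608676665/68719476736 → NEW=0, ERR=5434608676665/68719476736
(4,2): OLD=133857244487031/1099511627776 → NEW=0, ERR=133857244487031/1099511627776
(4,3): OLD=3312394215284025/17592186044416 → NEW=255, ERR=-1173613226042055/17592186044416
(4,4): OLD=26673989926940943/281474976710656 → NEW=0, ERR=26673989926940943/281474976710656
(5,0): OLD=162476608323915/1099511627776 → NEW=255, ERR=-117898856758965/1099511627776
(5,1): OLD=881515457432225/8796093022208 → NEW=0, ERR=881515457432225/8796093022208
(5,2): OLD=53008363451128489/281474976710656 → NEW=255, ERR=-18767755610088791/281474976710656
(5,3): OLD=88224209658669479/1125899906842624 → NEW=0, ERR=88224209658669479/1125899906842624
(5,4): OLD=3633982608029255421/18014398509481984 → NEW=255, ERR=-959689011888650499/18014398509481984
(6,0): OLD=16083728099775387/140737488355328 → NEW=0, ERR=16083728099775387/140737488355328
(6,1): OLD=703067657398276629/4503599627370496 → NEW=255, ERR=-445350247581199851/4503599627370496
(6,2): OLD=3736625681836984631/72057594037927936 → NEW=0, ERR=3736625681836984631/72057594037927936
(6,3): OLD=160276992773112368669/1152921504606846976 → NEW=255, ERR=-133717990901633610211/1152921504606846976
(6,4): OLD=857910274609015241483/18446744073709551616 → NEW=0, ERR=857910274609015241483/18446744073709551616
Row 0: #.#.#
Row 1: .#.#.
Row 2: #.#.#
Row 3: .##.#
Row 4: #..#.
Row 5: #.#.#
Row 6: .#.#.

Answer: #.#.#
.#.#.
#.#.#
.##.#
#..#.
#.#.#
.#.#.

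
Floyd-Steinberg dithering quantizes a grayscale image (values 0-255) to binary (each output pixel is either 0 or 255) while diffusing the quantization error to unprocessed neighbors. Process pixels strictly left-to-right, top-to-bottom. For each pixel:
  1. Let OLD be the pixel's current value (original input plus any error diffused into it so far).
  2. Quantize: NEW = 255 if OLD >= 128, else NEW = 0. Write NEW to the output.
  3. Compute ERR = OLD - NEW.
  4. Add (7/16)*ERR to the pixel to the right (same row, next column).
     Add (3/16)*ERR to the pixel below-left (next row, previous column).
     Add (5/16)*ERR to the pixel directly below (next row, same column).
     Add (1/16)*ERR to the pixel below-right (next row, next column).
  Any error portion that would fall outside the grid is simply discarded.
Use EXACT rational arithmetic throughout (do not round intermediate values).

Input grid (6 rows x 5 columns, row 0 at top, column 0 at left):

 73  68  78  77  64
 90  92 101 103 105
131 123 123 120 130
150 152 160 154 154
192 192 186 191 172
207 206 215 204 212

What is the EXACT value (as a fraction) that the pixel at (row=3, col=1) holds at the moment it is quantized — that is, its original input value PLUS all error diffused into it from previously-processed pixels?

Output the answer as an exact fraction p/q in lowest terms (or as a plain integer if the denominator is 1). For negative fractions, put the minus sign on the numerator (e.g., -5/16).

(0,0): OLD=73 → NEW=0, ERR=73
(0,1): OLD=1599/16 → NEW=0, ERR=1599/16
(0,2): OLD=31161/256 → NEW=0, ERR=31161/256
(0,3): OLD=533519/4096 → NEW=255, ERR=-510961/4096
(0,4): OLD=617577/65536 → NEW=0, ERR=617577/65536
(1,0): OLD=33677/256 → NEW=255, ERR=-31603/256
(1,1): OLD=197851/2048 → NEW=0, ERR=197851/2048
(1,2): OLD=10758391/65536 → NEW=255, ERR=-5953289/65536
(1,3): OLD=8820843/262144 → NEW=0, ERR=8820843/262144
(1,4): OLD=481797857/4194304 → NEW=0, ERR=481797857/4194304
(2,0): OLD=3622041/32768 → NEW=0, ERR=3622041/32768
(2,1): OLD=185389347/1048576 → NEW=255, ERR=-81997533/1048576
(2,2): OLD=1220501545/16777216 → NEW=0, ERR=1220501545/16777216
(2,3): OLD=47835967595/268435456 → NEW=255, ERR=-20615073685/268435456
(2,4): OLD=577248090157/4294967296 → NEW=255, ERR=-517968570323/4294967296
(3,0): OLD=2850116361/16777216 → NEW=255, ERR=-1428073719/16777216
(3,1): OLD=14880930133/134217728 → NEW=0, ERR=14880930133/134217728
Target (3,1): original=152, with diffused error = 14880930133/134217728

Answer: 14880930133/134217728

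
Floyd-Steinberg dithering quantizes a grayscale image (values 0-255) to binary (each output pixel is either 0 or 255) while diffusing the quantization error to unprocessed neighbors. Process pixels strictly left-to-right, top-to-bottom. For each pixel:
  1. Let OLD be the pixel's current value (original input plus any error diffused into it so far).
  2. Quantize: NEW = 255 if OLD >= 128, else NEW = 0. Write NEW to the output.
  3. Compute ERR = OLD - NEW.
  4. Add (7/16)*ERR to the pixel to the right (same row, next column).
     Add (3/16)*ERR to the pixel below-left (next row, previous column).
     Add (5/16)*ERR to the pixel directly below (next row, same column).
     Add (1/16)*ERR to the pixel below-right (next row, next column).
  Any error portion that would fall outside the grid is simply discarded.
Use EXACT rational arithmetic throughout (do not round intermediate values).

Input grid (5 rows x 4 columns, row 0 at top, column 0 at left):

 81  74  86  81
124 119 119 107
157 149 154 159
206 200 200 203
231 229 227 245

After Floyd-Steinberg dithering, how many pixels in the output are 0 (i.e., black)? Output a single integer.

(0,0): OLD=81 → NEW=0, ERR=81
(0,1): OLD=1751/16 → NEW=0, ERR=1751/16
(0,2): OLD=34273/256 → NEW=255, ERR=-31007/256
(0,3): OLD=114727/4096 → NEW=0, ERR=114727/4096
(1,0): OLD=43477/256 → NEW=255, ERR=-21803/256
(1,1): OLD=201299/2048 → NEW=0, ERR=201299/2048
(1,2): OLD=8928847/65536 → NEW=255, ERR=-7782833/65536
(1,3): OLD=58958169/1048576 → NEW=0, ERR=58958169/1048576
(2,0): OLD=4876353/32768 → NEW=255, ERR=-3479487/32768
(2,1): OLD=110802779/1048576 → NEW=0, ERR=110802779/1048576
(2,2): OLD=377077959/2097152 → NEW=255, ERR=-157695801/2097152
(2,3): OLD=4571815115/33554432 → NEW=255, ERR=-3984565045/33554432
(3,0): OLD=3231796913/16777216 → NEW=255, ERR=-1046393167/16777216
(3,1): OLD=49660364783/268435456 → NEW=255, ERR=-18790676497/268435456
(3,2): OLD=559269361425/4294967296 → NEW=255, ERR=-535947299055/4294967296
(3,3): OLD=7325340054775/68719476736 → NEW=0, ERR=7325340054775/68719476736
(4,0): OLD=852053962525/4294967296 → NEW=255, ERR=-243162697955/4294967296
(4,1): OLD=5327824309591/34359738368 → NEW=255, ERR=-3433908974249/34359738368
(4,2): OLD=175804236922359/1099511627776 → NEW=255, ERR=-104571228160521/1099511627776
(4,3): OLD=4026911679582193/17592186044416 → NEW=255, ERR=-459095761743887/17592186044416
Output grid:
  Row 0: ..#.  (3 black, running=3)
  Row 1: #.#.  (2 black, running=5)
  Row 2: #.##  (1 black, running=6)
  Row 3: ###.  (1 black, running=7)
  Row 4: ####  (0 black, running=7)

Answer: 7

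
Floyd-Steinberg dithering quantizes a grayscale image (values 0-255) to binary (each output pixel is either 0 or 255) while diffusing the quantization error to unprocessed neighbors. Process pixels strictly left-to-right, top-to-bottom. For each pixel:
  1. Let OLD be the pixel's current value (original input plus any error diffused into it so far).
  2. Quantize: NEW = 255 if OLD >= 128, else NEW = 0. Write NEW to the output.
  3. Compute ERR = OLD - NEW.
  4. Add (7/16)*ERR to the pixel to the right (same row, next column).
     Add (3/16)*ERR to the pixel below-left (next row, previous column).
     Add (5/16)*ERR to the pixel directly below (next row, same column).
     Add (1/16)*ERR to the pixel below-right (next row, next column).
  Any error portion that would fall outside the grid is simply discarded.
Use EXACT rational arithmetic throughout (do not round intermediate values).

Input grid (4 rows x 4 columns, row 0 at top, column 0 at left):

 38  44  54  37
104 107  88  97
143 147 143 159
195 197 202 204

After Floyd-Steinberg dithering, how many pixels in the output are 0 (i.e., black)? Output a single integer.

(0,0): OLD=38 → NEW=0, ERR=38
(0,1): OLD=485/8 → NEW=0, ERR=485/8
(0,2): OLD=10307/128 → NEW=0, ERR=10307/128
(0,3): OLD=147925/2048 → NEW=0, ERR=147925/2048
(1,0): OLD=16287/128 → NEW=0, ERR=16287/128
(1,1): OLD=203865/1024 → NEW=255, ERR=-57255/1024
(1,2): OLD=3474509/32768 → NEW=0, ERR=3474509/32768
(1,3): OLD=89650091/524288 → NEW=255, ERR=-44043349/524288
(2,0): OLD=2822627/16384 → NEW=255, ERR=-1355293/16384
(2,1): OLD=63528433/524288 → NEW=0, ERR=63528433/524288
(2,2): OLD=220098261/1048576 → NEW=255, ERR=-47288619/1048576
(2,3): OLD=2007307809/16777216 → NEW=0, ERR=2007307809/16777216
(3,0): OLD=1609516979/8388608 → NEW=255, ERR=-529578061/8388608
(3,1): OLD=25987283757/134217728 → NEW=255, ERR=-8238236883/134217728
(3,2): OLD=410297988819/2147483648 → NEW=255, ERR=-137310341421/2147483648
(3,3): OLD=7236044143173/34359738368 → NEW=255, ERR=-1525689140667/34359738368
Output grid:
  Row 0: ....  (4 black, running=4)
  Row 1: .#.#  (2 black, running=6)
  Row 2: #.#.  (2 black, running=8)
  Row 3: ####  (0 black, running=8)

Answer: 8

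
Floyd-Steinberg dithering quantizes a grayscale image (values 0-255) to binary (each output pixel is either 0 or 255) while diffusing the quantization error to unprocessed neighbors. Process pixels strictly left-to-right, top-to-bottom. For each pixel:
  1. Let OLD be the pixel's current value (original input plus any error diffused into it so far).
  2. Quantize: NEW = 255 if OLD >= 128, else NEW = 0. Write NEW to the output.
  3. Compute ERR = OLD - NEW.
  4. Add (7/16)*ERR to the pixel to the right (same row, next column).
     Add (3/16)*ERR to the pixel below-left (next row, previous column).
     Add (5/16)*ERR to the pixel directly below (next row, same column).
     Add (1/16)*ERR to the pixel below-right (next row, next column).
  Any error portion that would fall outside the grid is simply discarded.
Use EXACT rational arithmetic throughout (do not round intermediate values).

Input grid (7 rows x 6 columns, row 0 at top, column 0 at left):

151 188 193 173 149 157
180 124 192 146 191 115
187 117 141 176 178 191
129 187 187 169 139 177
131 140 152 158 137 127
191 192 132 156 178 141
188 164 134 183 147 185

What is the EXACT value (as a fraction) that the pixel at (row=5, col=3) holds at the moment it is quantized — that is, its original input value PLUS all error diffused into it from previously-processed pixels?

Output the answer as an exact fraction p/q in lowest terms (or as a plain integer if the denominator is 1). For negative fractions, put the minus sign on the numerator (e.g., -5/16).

(0,0): OLD=151 → NEW=255, ERR=-104
(0,1): OLD=285/2 → NEW=255, ERR=-225/2
(0,2): OLD=4601/32 → NEW=255, ERR=-3559/32
(0,3): OLD=63663/512 → NEW=0, ERR=63663/512
(0,4): OLD=1666249/8192 → NEW=255, ERR=-422711/8192
(0,5): OLD=17619327/131072 → NEW=255, ERR=-15804033/131072
(1,0): OLD=4045/32 → NEW=0, ERR=4045/32
(1,1): OLD=29899/256 → NEW=0, ERR=29899/256
(1,2): OLD=1840119/8192 → NEW=255, ERR=-248841/8192
(1,3): OLD=5077107/32768 → NEW=255, ERR=-3278733/32768
(1,4): OLD=243820257/2097152 → NEW=0, ERR=243820257/2097152
(1,5): OLD=4192964823/33554432 → NEW=0, ERR=4192964823/33554432
(2,0): OLD=1017449/4096 → NEW=255, ERR=-27031/4096
(2,1): OLD=20029827/131072 → NEW=255, ERR=-13393533/131072
(2,2): OLD=157999913/2097152 → NEW=0, ERR=157999913/2097152
(2,3): OLD=3315071169/16777216 → NEW=255, ERR=-963118911/16777216
(2,4): OLD=110806450019/536870912 → NEW=255, ERR=-26095632541/536870912
(2,5): OLD=1855863250917/8589934592 → NEW=255, ERR=-334570070043/8589934592
(3,0): OLD=226027049/2097152 → NEW=0, ERR=226027049/2097152
(3,1): OLD=3622772677/16777216 → NEW=255, ERR=-655417403/16777216
(3,2): OLD=23662888007/134217728 → NEW=255, ERR=-10562632633/134217728
(3,3): OLD=964007286669/8589934592 → NEW=0, ERR=964007286669/8589934592
(3,4): OLD=11133793921725/68719476736 → NEW=255, ERR=-6389672645955/68719476736
(3,5): OLD=133162805827699/1099511627776 → NEW=0, ERR=133162805827699/1099511627776
(4,0): OLD=42239874487/268435456 → NEW=255, ERR=-26211166793/268435456
(4,1): OLD=330939528123/4294967296 → NEW=0, ERR=330939528123/4294967296
(4,2): OLD=24700280028577/137438953472 → NEW=255, ERR=-10346653106783/137438953472
(4,3): OLD=302985513871333/2199023255552 → NEW=255, ERR=-257765416294427/2199023255552
(4,4): OLD=3039316139109653/35184372088832 → NEW=0, ERR=3039316139109653/35184372088832
(4,5): OLD=110804393595977075/562949953421312 → NEW=255, ERR=-32747844526457485/562949953421312
(5,0): OLD=12021345297505/68719476736 → NEW=255, ERR=-5502121270175/68719476736
(5,1): OLD=353673015064849/2199023255552 → NEW=255, ERR=-207077915100911/2199023255552
(5,2): OLD=881602125496251/17592186044416 → NEW=0, ERR=881602125496251/17592186044416
(5,3): OLD=86010594409110537/562949953421312 → NEW=255, ERR=-57541643713324023/562949953421312
Target (5,3): original=156, with diffused error = 86010594409110537/562949953421312

Answer: 86010594409110537/562949953421312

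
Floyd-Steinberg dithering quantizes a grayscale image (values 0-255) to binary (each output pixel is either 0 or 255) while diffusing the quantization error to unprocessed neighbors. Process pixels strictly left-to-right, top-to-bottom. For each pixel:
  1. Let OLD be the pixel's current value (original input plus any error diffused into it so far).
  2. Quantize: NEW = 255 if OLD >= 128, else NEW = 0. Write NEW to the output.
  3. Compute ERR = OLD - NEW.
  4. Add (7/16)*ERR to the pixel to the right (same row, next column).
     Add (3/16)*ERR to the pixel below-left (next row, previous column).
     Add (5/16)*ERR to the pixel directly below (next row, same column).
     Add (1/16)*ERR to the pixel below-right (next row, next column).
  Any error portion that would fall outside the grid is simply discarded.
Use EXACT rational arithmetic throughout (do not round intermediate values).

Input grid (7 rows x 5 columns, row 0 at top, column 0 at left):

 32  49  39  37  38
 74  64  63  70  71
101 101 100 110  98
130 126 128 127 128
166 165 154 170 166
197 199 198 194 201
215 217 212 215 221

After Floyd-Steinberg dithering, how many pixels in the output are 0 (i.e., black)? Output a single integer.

Answer: 16

Derivation:
(0,0): OLD=32 → NEW=0, ERR=32
(0,1): OLD=63 → NEW=0, ERR=63
(0,2): OLD=1065/16 → NEW=0, ERR=1065/16
(0,3): OLD=16927/256 → NEW=0, ERR=16927/256
(0,4): OLD=274137/4096 → NEW=0, ERR=274137/4096
(1,0): OLD=1533/16 → NEW=0, ERR=1533/16
(1,1): OLD=17931/128 → NEW=255, ERR=-14709/128
(1,2): OLD=204231/4096 → NEW=0, ERR=204231/4096
(1,3): OLD=2116587/16384 → NEW=255, ERR=-2061333/16384
(1,4): OLD=10748961/262144 → NEW=0, ERR=10748961/262144
(2,0): OLD=224041/2048 → NEW=0, ERR=224041/2048
(2,1): OLD=8407411/65536 → NEW=255, ERR=-8304269/65536
(2,2): OLD=30799193/1048576 → NEW=0, ERR=30799193/1048576
(2,3): OLD=1582732219/16777216 → NEW=0, ERR=1582732219/16777216
(2,4): OLD=38714662749/268435456 → NEW=255, ERR=-29736378531/268435456
(3,0): OLD=147248633/1048576 → NEW=255, ERR=-120138247/1048576
(3,1): OLD=407863269/8388608 → NEW=0, ERR=407863269/8388608
(3,2): OLD=45156063367/268435456 → NEW=255, ERR=-23294977913/268435456
(3,3): OLD=53461254567/536870912 → NEW=0, ERR=53461254567/536870912
(3,4): OLD=1227024055443/8589934592 → NEW=255, ERR=-963409265517/8589934592
(4,0): OLD=18698202775/134217728 → NEW=255, ERR=-15527317865/134217728
(4,1): OLD=455904951799/4294967296 → NEW=0, ERR=455904951799/4294967296
(4,2): OLD=13402431950233/68719476736 → NEW=255, ERR=-4121034617447/68719476736
(4,3): OLD=163199600604535/1099511627776 → NEW=255, ERR=-117175864478345/1099511627776
(4,4): OLD=1592978551446977/17592186044416 → NEW=0, ERR=1592978551446977/17592186044416
(5,0): OLD=12421080913989/68719476736 → NEW=255, ERR=-5102385653691/68719476736
(5,1): OLD=99622709948143/549755813888 → NEW=255, ERR=-40565022593297/549755813888
(5,2): OLD=2350843825317959/17592186044416 → NEW=255, ERR=-2135163616008121/17592186044416
(5,3): OLD=8502470450954329/70368744177664 → NEW=0, ERR=8502470450954329/70368744177664
(5,4): OLD=310183490134373187/1125899906842624 → NEW=255, ERR=23079013889504067/1125899906842624
(6,0): OLD=1565369505847189/8796093022208 → NEW=255, ERR=-677634214815851/8796093022208
(6,1): OLD=37391085748493659/281474976710656 → NEW=255, ERR=-34385033312723621/281474976710656
(6,2): OLD=624515152376514009/4503599627370496 → NEW=255, ERR=-523902752602962471/4503599627370496
(6,3): OLD=14276200275215124051/72057594037927936 → NEW=255, ERR=-4098486204456499629/72057594037927936
(6,4): OLD=242198063273336218629/1152921504606846976 → NEW=255, ERR=-51796920401409760251/1152921504606846976
Output grid:
  Row 0: .....  (5 black, running=5)
  Row 1: .#.#.  (3 black, running=8)
  Row 2: .#..#  (3 black, running=11)
  Row 3: #.#.#  (2 black, running=13)
  Row 4: #.##.  (2 black, running=15)
  Row 5: ###.#  (1 black, running=16)
  Row 6: #####  (0 black, running=16)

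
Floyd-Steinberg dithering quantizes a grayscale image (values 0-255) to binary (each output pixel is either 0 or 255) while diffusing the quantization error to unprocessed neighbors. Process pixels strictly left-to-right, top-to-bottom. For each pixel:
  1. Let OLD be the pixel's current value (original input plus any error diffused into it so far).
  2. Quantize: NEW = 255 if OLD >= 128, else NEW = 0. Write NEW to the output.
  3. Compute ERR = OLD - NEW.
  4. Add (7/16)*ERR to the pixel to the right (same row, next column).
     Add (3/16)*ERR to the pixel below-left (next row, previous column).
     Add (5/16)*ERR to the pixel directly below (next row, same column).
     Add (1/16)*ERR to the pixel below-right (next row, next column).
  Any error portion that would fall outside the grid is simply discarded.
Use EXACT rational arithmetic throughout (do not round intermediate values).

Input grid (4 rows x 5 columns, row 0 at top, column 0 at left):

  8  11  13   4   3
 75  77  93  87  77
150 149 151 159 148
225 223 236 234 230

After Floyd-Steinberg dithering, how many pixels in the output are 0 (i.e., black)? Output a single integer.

Answer: 10

Derivation:
(0,0): OLD=8 → NEW=0, ERR=8
(0,1): OLD=29/2 → NEW=0, ERR=29/2
(0,2): OLD=619/32 → NEW=0, ERR=619/32
(0,3): OLD=6381/512 → NEW=0, ERR=6381/512
(0,4): OLD=69243/8192 → NEW=0, ERR=69243/8192
(1,0): OLD=2567/32 → NEW=0, ERR=2567/32
(1,1): OLD=30913/256 → NEW=0, ERR=30913/256
(1,2): OLD=1270725/8192 → NEW=255, ERR=-818235/8192
(1,3): OLD=1638073/32768 → NEW=0, ERR=1638073/32768
(1,4): OLD=53629931/524288 → NEW=0, ERR=53629931/524288
(2,0): OLD=809819/4096 → NEW=255, ERR=-234661/4096
(2,1): OLD=19393001/131072 → NEW=255, ERR=-14030359/131072
(2,2): OLD=188482971/2097152 → NEW=0, ERR=188482971/2097152
(2,3): OLD=7612809857/33554432 → NEW=255, ERR=-943570303/33554432
(2,4): OLD=91690867527/536870912 → NEW=255, ERR=-45211215033/536870912
(3,0): OLD=392222363/2097152 → NEW=255, ERR=-142551397/2097152
(3,1): OLD=2903826159/16777216 → NEW=255, ERR=-1374363921/16777216
(3,2): OLD=116116595205/536870912 → NEW=255, ERR=-20785487355/536870912
(3,3): OLD=212709831785/1073741824 → NEW=255, ERR=-61094333335/1073741824
(3,4): OLD=3041403178949/17179869184 → NEW=255, ERR=-1339463462971/17179869184
Output grid:
  Row 0: .....  (5 black, running=5)
  Row 1: ..#..  (4 black, running=9)
  Row 2: ##.##  (1 black, running=10)
  Row 3: #####  (0 black, running=10)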